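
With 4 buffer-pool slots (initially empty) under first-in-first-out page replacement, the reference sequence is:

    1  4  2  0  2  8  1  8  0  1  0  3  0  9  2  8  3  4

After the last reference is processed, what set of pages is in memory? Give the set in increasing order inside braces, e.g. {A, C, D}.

1 -> fault, frames [1]
4 -> fault, frames [1, 4]
2 -> fault, frames [1, 4, 2]
0 -> fault, frames [1, 4, 2, 0]
2 -> hit
8 -> fault, evict 1, frames [4, 2, 0, 8]
1 -> fault, evict 4, frames [2, 0, 8, 1]
8 -> hit
0 -> hit
1 -> hit
0 -> hit
3 -> fault, evict 2, frames [0, 8, 1, 3]
0 -> hit
9 -> fault, evict 0, frames [8, 1, 3, 9]
2 -> fault, evict 8, frames [1, 3, 9, 2]
8 -> fault, evict 1, frames [3, 9, 2, 8]
3 -> hit
4 -> fault, evict 3, frames [9, 2, 8, 4]

{2, 4, 8, 9}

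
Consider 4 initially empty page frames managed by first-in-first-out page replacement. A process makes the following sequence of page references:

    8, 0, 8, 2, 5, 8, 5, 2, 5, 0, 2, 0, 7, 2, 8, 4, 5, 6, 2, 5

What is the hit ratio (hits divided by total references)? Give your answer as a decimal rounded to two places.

0.50

8 → miss, frames (8)
0 → miss, frames (8 0)
8 → hit
2 → miss, frames (8 0 2)
5 → miss, frames (8 0 2 5)
8 → hit
5 → hit
2 → hit
5 → hit
0 → hit
2 → hit
0 → hit
7 → miss, evict 8, frames (0 2 5 7)
2 → hit
8 → miss, evict 0, frames (2 5 7 8)
4 → miss, evict 2, frames (5 7 8 4)
5 → hit
6 → miss, evict 5, frames (7 8 4 6)
2 → miss, evict 7, frames (8 4 6 2)
5 → miss, evict 8, frames (4 6 2 5)
Hits: 10 of 20 references → 10/20 = 0.5000.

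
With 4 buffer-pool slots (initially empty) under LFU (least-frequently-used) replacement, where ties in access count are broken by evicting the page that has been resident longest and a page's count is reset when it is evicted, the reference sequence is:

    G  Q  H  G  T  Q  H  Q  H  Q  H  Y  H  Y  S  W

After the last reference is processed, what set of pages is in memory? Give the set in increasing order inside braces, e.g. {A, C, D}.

G → miss, frames {G}
Q → miss, frames {G,Q}
H → miss, frames {G,Q,H}
G → hit
T → miss, frames {G,Q,H,T}
Q → hit
H → hit
Q → hit
H → hit
Q → hit
H → hit
Y → miss, evict T, frames {G,Q,H,Y}
H → hit
Y → hit
S → miss, evict G, frames {Q,H,Y,S}
W → miss, evict S, frames {Q,H,Y,W}

{H, Q, W, Y}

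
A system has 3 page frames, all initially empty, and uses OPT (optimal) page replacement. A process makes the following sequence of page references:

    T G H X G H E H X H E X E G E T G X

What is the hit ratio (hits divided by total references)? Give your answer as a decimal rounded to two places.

T: miss, frames {T}
G: miss, frames {T,G}
H: miss, frames {T,G,H}
X: miss, evict T, frames {G,H,X}
G: hit
H: hit
E: miss, evict G, frames {H,X,E}
H: hit
X: hit
H: hit
E: hit
X: hit
E: hit
G: miss, evict H, frames {X,E,G}
E: hit
T: miss, evict E, frames {X,G,T}
G: hit
X: hit
Hits: 11 of 18 references → 11/18 = 0.6111.

0.61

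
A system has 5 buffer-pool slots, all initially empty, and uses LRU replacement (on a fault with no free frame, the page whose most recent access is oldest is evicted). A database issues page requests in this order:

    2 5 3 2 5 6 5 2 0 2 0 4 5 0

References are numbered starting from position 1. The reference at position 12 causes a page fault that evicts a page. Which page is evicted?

pos 1: 2 -> fault, frames {2}
pos 2: 5 -> fault, frames {2,5}
pos 3: 3 -> fault, frames {2,5,3}
pos 4: 2 -> hit
pos 5: 5 -> hit
pos 6: 6 -> fault, frames {3,2,5,6}
pos 7: 5 -> hit
pos 8: 2 -> hit
pos 9: 0 -> fault, frames {3,6,5,2,0}
pos 10: 2 -> hit
pos 11: 0 -> hit
pos 12: 4 -> fault, evict 3, frames {6,5,2,0,4}
At position 12, page 3 is evicted.

3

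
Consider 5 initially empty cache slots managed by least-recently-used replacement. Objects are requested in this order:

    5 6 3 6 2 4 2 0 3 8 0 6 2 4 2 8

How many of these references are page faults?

5: fault, frames {5}
6: fault, frames {5,6}
3: fault, frames {5,6,3}
6: hit
2: fault, frames {5,3,6,2}
4: fault, frames {5,3,6,2,4}
2: hit
0: fault, evict 5, frames {3,6,4,2,0}
3: hit
8: fault, evict 6, frames {4,2,0,3,8}
0: hit
6: fault, evict 4, frames {2,3,8,0,6}
2: hit
4: fault, evict 3, frames {8,0,6,2,4}
2: hit
8: hit
Page faults: 9.

9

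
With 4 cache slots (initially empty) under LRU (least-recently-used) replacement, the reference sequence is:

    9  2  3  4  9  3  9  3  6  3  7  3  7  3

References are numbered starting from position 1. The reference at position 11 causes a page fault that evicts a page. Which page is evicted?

4

pos 1: 9: fault, frames (9)
pos 2: 2: fault, frames (9 2)
pos 3: 3: fault, frames (9 2 3)
pos 4: 4: fault, frames (9 2 3 4)
pos 5: 9: hit
pos 6: 3: hit
pos 7: 9: hit
pos 8: 3: hit
pos 9: 6: fault, evict 2, frames (4 9 3 6)
pos 10: 3: hit
pos 11: 7: fault, evict 4, frames (9 6 3 7)
At position 11, page 4 is evicted.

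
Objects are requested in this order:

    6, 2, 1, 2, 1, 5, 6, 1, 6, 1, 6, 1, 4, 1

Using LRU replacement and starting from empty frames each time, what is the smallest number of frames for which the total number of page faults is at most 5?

4

f=1: 14 faults
f=2: 7 faults
f=3: 6 faults
f=4: 5 faults
f=5: 5 faults
Smallest f with faults ≤ 5 is 4.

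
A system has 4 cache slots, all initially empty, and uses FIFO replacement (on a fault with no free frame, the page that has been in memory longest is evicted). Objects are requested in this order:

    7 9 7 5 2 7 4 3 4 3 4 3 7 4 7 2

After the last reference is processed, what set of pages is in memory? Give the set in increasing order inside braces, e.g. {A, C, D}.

{2, 3, 4, 7}

7: fault, frames [7]
9: fault, frames [7, 9]
7: hit
5: fault, frames [7, 9, 5]
2: fault, frames [7, 9, 5, 2]
7: hit
4: fault, evict 7, frames [9, 5, 2, 4]
3: fault, evict 9, frames [5, 2, 4, 3]
4: hit
3: hit
4: hit
3: hit
7: fault, evict 5, frames [2, 4, 3, 7]
4: hit
7: hit
2: hit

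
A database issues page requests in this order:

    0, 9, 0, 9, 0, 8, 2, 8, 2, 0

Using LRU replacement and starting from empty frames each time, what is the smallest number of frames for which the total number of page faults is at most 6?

2

f=1: 10 faults
f=2: 5 faults
f=3: 4 faults
f=4: 4 faults
Smallest f with faults ≤ 6 is 2.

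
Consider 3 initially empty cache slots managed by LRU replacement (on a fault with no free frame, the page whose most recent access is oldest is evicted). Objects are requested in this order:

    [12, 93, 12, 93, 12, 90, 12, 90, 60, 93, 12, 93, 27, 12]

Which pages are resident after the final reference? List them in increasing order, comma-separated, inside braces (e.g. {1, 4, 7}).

{12, 27, 93}

12 -> miss, frames [12]
93 -> miss, frames [12, 93]
12 -> hit
93 -> hit
12 -> hit
90 -> miss, frames [93, 12, 90]
12 -> hit
90 -> hit
60 -> miss, evict 93, frames [12, 90, 60]
93 -> miss, evict 12, frames [90, 60, 93]
12 -> miss, evict 90, frames [60, 93, 12]
93 -> hit
27 -> miss, evict 60, frames [12, 93, 27]
12 -> hit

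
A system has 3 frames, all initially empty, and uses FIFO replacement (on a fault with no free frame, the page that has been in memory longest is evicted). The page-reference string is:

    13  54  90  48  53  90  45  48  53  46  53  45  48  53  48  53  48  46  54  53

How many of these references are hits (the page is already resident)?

10

13 -> fault, frames [13]
54 -> fault, frames [13, 54]
90 -> fault, frames [13, 54, 90]
48 -> fault, evict 13, frames [54, 90, 48]
53 -> fault, evict 54, frames [90, 48, 53]
90 -> hit
45 -> fault, evict 90, frames [48, 53, 45]
48 -> hit
53 -> hit
46 -> fault, evict 48, frames [53, 45, 46]
53 -> hit
45 -> hit
48 -> fault, evict 53, frames [45, 46, 48]
53 -> fault, evict 45, frames [46, 48, 53]
48 -> hit
53 -> hit
48 -> hit
46 -> hit
54 -> fault, evict 46, frames [48, 53, 54]
53 -> hit
Hits: 10.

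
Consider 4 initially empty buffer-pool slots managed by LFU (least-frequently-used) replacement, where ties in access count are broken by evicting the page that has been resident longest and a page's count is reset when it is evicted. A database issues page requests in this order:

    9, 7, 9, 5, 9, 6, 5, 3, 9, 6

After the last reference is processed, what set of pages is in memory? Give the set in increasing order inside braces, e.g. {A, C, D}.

{3, 5, 6, 9}

9: miss, frames {9}
7: miss, frames {9,7}
9: hit
5: miss, frames {9,7,5}
9: hit
6: miss, frames {9,7,5,6}
5: hit
3: miss, evict 7, frames {9,5,6,3}
9: hit
6: hit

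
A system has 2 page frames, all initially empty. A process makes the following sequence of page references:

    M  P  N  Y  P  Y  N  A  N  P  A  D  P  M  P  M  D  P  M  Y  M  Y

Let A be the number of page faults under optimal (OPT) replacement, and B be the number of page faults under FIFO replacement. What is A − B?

Under OPT: F F F F . . F F . F . F . F . . F . F F . . → 12 faults.
Under FIFO: F F F F F . F F . F . F . F F . F . F F . . → 14 faults.
A − B = 12 − 14 = -2.

-2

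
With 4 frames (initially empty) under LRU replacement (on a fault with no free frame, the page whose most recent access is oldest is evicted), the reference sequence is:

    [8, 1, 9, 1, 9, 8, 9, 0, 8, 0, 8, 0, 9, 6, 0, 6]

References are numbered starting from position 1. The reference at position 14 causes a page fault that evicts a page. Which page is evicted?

pos 1: 8 -> miss, frames {8}
pos 2: 1 -> miss, frames {8,1}
pos 3: 9 -> miss, frames {8,1,9}
pos 4: 1 -> hit
pos 5: 9 -> hit
pos 6: 8 -> hit
pos 7: 9 -> hit
pos 8: 0 -> miss, frames {1,8,9,0}
pos 9: 8 -> hit
pos 10: 0 -> hit
pos 11: 8 -> hit
pos 12: 0 -> hit
pos 13: 9 -> hit
pos 14: 6 -> miss, evict 1, frames {8,0,9,6}
At position 14, page 1 is evicted.

1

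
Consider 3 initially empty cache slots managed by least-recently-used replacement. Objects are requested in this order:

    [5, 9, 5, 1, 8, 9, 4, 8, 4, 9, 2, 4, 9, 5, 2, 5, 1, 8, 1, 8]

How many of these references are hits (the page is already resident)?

5 → miss, frames {5}
9 → miss, frames {5,9}
5 → hit
1 → miss, frames {9,5,1}
8 → miss, evict 9, frames {5,1,8}
9 → miss, evict 5, frames {1,8,9}
4 → miss, evict 1, frames {8,9,4}
8 → hit
4 → hit
9 → hit
2 → miss, evict 8, frames {4,9,2}
4 → hit
9 → hit
5 → miss, evict 2, frames {4,9,5}
2 → miss, evict 4, frames {9,5,2}
5 → hit
1 → miss, evict 9, frames {2,5,1}
8 → miss, evict 2, frames {5,1,8}
1 → hit
8 → hit
Hits: 9.

9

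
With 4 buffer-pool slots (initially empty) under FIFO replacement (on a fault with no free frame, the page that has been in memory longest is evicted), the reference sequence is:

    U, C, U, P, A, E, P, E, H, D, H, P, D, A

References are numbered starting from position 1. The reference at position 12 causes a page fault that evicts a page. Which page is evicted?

A

pos 1: U -> miss, frames (U)
pos 2: C -> miss, frames (U C)
pos 3: U -> hit
pos 4: P -> miss, frames (U C P)
pos 5: A -> miss, frames (U C P A)
pos 6: E -> miss, evict U, frames (C P A E)
pos 7: P -> hit
pos 8: E -> hit
pos 9: H -> miss, evict C, frames (P A E H)
pos 10: D -> miss, evict P, frames (A E H D)
pos 11: H -> hit
pos 12: P -> miss, evict A, frames (E H D P)
At position 12, page A is evicted.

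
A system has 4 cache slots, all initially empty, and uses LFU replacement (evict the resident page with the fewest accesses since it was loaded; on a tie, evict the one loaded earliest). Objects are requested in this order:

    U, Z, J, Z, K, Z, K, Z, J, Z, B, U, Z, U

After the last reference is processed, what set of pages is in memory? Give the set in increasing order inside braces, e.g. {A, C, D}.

U: miss, frames [U]
Z: miss, frames [U, Z]
J: miss, frames [U, Z, J]
Z: hit
K: miss, frames [U, Z, J, K]
Z: hit
K: hit
Z: hit
J: hit
Z: hit
B: miss, evict U, frames [Z, J, K, B]
U: miss, evict B, frames [Z, J, K, U]
Z: hit
U: hit

{J, K, U, Z}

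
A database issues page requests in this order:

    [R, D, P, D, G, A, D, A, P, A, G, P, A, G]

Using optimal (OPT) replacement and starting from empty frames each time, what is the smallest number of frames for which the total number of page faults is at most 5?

f=1: 14 faults
f=2: 8 faults
f=3: 6 faults
f=4: 5 faults
f=5: 5 faults
Smallest f with faults ≤ 5 is 4.

4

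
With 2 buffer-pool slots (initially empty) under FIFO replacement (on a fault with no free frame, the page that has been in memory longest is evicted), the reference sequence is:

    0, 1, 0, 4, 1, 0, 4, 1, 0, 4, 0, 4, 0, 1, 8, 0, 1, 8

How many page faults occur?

12

0 -> fault, frames [0]
1 -> fault, frames [0, 1]
0 -> hit
4 -> fault, evict 0, frames [1, 4]
1 -> hit
0 -> fault, evict 1, frames [4, 0]
4 -> hit
1 -> fault, evict 4, frames [0, 1]
0 -> hit
4 -> fault, evict 0, frames [1, 4]
0 -> fault, evict 1, frames [4, 0]
4 -> hit
0 -> hit
1 -> fault, evict 4, frames [0, 1]
8 -> fault, evict 0, frames [1, 8]
0 -> fault, evict 1, frames [8, 0]
1 -> fault, evict 8, frames [0, 1]
8 -> fault, evict 0, frames [1, 8]
Page faults: 12.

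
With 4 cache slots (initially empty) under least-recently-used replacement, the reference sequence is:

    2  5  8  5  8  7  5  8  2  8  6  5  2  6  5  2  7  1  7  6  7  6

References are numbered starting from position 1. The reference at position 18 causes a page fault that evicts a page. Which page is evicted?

6

pos 1: 2 -> fault, frames {2}
pos 2: 5 -> fault, frames {2,5}
pos 3: 8 -> fault, frames {2,5,8}
pos 4: 5 -> hit
pos 5: 8 -> hit
pos 6: 7 -> fault, frames {2,5,8,7}
pos 7: 5 -> hit
pos 8: 8 -> hit
pos 9: 2 -> hit
pos 10: 8 -> hit
pos 11: 6 -> fault, evict 7, frames {5,2,8,6}
pos 12: 5 -> hit
pos 13: 2 -> hit
pos 14: 6 -> hit
pos 15: 5 -> hit
pos 16: 2 -> hit
pos 17: 7 -> fault, evict 8, frames {6,5,2,7}
pos 18: 1 -> fault, evict 6, frames {5,2,7,1}
At position 18, page 6 is evicted.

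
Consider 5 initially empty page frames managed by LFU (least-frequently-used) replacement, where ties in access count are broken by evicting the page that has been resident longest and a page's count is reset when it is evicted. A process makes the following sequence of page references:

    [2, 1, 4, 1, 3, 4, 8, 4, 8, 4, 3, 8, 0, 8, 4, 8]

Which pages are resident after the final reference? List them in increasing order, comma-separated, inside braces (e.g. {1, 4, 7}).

2 → miss, frames [2]
1 → miss, frames [2, 1]
4 → miss, frames [2, 1, 4]
1 → hit
3 → miss, frames [2, 1, 4, 3]
4 → hit
8 → miss, frames [2, 1, 4, 3, 8]
4 → hit
8 → hit
4 → hit
3 → hit
8 → hit
0 → miss, evict 2, frames [1, 4, 3, 8, 0]
8 → hit
4 → hit
8 → hit

{0, 1, 3, 4, 8}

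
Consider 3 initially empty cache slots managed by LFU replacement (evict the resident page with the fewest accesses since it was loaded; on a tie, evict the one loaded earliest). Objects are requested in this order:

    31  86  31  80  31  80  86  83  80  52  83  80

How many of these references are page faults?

31: miss, frames (31)
86: miss, frames (31 86)
31: hit
80: miss, frames (31 86 80)
31: hit
80: hit
86: hit
83: miss, evict 86, frames (31 80 83)
80: hit
52: miss, evict 83, frames (31 80 52)
83: miss, evict 52, frames (31 80 83)
80: hit
Page faults: 6.

6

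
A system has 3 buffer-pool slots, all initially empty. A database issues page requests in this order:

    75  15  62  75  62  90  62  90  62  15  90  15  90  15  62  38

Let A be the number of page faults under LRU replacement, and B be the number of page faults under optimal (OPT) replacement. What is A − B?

Under LRU: F F F . . F . . . F . . . . . F → 6 faults.
Under OPT: F F F . . F . . . . . . . . . F → 5 faults.
A − B = 6 − 5 = 1.

1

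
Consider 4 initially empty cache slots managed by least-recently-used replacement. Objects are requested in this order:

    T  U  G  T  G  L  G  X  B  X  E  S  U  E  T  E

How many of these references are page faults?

10

T: miss, frames [T]
U: miss, frames [T, U]
G: miss, frames [T, U, G]
T: hit
G: hit
L: miss, frames [U, T, G, L]
G: hit
X: miss, evict U, frames [T, L, G, X]
B: miss, evict T, frames [L, G, X, B]
X: hit
E: miss, evict L, frames [G, B, X, E]
S: miss, evict G, frames [B, X, E, S]
U: miss, evict B, frames [X, E, S, U]
E: hit
T: miss, evict X, frames [S, U, E, T]
E: hit
Page faults: 10.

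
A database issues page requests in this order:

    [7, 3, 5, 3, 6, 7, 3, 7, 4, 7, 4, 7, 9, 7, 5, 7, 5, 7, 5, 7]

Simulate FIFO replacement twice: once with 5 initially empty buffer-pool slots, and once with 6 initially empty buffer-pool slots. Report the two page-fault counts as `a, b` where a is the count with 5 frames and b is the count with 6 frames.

7, 6

5 frames: F F F . F . . . F . . . F F . . . . . . → 7 faults.
6 frames: F F F . F . . . F . . . F . . . . . . . → 6 faults.
6 < 7: adding a frame reduced faults, as is typical.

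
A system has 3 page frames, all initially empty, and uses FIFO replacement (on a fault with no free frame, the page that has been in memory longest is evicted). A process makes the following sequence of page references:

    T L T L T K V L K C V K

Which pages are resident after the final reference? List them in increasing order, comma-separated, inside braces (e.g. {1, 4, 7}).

T: miss, frames {T}
L: miss, frames {T,L}
T: hit
L: hit
T: hit
K: miss, frames {T,L,K}
V: miss, evict T, frames {L,K,V}
L: hit
K: hit
C: miss, evict L, frames {K,V,C}
V: hit
K: hit

{C, K, V}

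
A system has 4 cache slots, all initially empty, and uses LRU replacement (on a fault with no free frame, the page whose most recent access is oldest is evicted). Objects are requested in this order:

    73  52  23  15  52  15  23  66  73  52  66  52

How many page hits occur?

5

73: fault, frames {73}
52: fault, frames {73,52}
23: fault, frames {73,52,23}
15: fault, frames {73,52,23,15}
52: hit
15: hit
23: hit
66: fault, evict 73, frames {52,15,23,66}
73: fault, evict 52, frames {15,23,66,73}
52: fault, evict 15, frames {23,66,73,52}
66: hit
52: hit
Hits: 5.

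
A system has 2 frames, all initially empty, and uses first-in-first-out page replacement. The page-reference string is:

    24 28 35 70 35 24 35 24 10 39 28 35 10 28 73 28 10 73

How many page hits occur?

4

24 -> fault, frames [24]
28 -> fault, frames [24, 28]
35 -> fault, evict 24, frames [28, 35]
70 -> fault, evict 28, frames [35, 70]
35 -> hit
24 -> fault, evict 35, frames [70, 24]
35 -> fault, evict 70, frames [24, 35]
24 -> hit
10 -> fault, evict 24, frames [35, 10]
39 -> fault, evict 35, frames [10, 39]
28 -> fault, evict 10, frames [39, 28]
35 -> fault, evict 39, frames [28, 35]
10 -> fault, evict 28, frames [35, 10]
28 -> fault, evict 35, frames [10, 28]
73 -> fault, evict 10, frames [28, 73]
28 -> hit
10 -> fault, evict 28, frames [73, 10]
73 -> hit
Hits: 4.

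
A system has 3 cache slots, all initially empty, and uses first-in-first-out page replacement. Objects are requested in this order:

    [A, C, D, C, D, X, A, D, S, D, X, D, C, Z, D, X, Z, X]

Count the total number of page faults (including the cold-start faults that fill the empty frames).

A -> fault, frames (A)
C -> fault, frames (A C)
D -> fault, frames (A C D)
C -> hit
D -> hit
X -> fault, evict A, frames (C D X)
A -> fault, evict C, frames (D X A)
D -> hit
S -> fault, evict D, frames (X A S)
D -> fault, evict X, frames (A S D)
X -> fault, evict A, frames (S D X)
D -> hit
C -> fault, evict S, frames (D X C)
Z -> fault, evict D, frames (X C Z)
D -> fault, evict X, frames (C Z D)
X -> fault, evict C, frames (Z D X)
Z -> hit
X -> hit
Page faults: 12.

12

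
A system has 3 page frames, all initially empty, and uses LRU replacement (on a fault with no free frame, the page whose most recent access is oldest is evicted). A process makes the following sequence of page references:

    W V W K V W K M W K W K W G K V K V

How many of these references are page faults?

6

W: fault, frames [W]
V: fault, frames [W, V]
W: hit
K: fault, frames [V, W, K]
V: hit
W: hit
K: hit
M: fault, evict V, frames [W, K, M]
W: hit
K: hit
W: hit
K: hit
W: hit
G: fault, evict M, frames [K, W, G]
K: hit
V: fault, evict W, frames [G, K, V]
K: hit
V: hit
Page faults: 6.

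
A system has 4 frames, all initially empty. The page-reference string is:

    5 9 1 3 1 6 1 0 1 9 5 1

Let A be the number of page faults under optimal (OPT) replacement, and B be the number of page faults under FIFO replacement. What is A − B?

Under OPT: F F F F . F . F . . . . → 6 faults.
Under FIFO: F F F F . F . F . F F F → 9 faults.
A − B = 6 − 9 = -3.

-3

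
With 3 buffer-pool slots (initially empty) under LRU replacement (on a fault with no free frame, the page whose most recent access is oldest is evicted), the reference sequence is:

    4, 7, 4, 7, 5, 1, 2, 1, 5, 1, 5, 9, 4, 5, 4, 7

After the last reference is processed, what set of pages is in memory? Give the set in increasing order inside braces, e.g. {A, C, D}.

4: fault, frames {4}
7: fault, frames {4,7}
4: hit
7: hit
5: fault, frames {4,7,5}
1: fault, evict 4, frames {7,5,1}
2: fault, evict 7, frames {5,1,2}
1: hit
5: hit
1: hit
5: hit
9: fault, evict 2, frames {1,5,9}
4: fault, evict 1, frames {5,9,4}
5: hit
4: hit
7: fault, evict 9, frames {5,4,7}

{4, 5, 7}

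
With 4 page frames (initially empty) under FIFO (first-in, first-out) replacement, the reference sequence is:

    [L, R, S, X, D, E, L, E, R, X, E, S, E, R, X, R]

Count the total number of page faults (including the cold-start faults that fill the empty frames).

11

L -> miss, frames {L}
R -> miss, frames {L,R}
S -> miss, frames {L,R,S}
X -> miss, frames {L,R,S,X}
D -> miss, evict L, frames {R,S,X,D}
E -> miss, evict R, frames {S,X,D,E}
L -> miss, evict S, frames {X,D,E,L}
E -> hit
R -> miss, evict X, frames {D,E,L,R}
X -> miss, evict D, frames {E,L,R,X}
E -> hit
S -> miss, evict E, frames {L,R,X,S}
E -> miss, evict L, frames {R,X,S,E}
R -> hit
X -> hit
R -> hit
Page faults: 11.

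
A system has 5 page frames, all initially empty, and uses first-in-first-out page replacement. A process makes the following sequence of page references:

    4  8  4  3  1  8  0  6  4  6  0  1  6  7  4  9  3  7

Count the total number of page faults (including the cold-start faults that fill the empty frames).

4 → fault, frames (4)
8 → fault, frames (4 8)
4 → hit
3 → fault, frames (4 8 3)
1 → fault, frames (4 8 3 1)
8 → hit
0 → fault, frames (4 8 3 1 0)
6 → fault, evict 4, frames (8 3 1 0 6)
4 → fault, evict 8, frames (3 1 0 6 4)
6 → hit
0 → hit
1 → hit
6 → hit
7 → fault, evict 3, frames (1 0 6 4 7)
4 → hit
9 → fault, evict 1, frames (0 6 4 7 9)
3 → fault, evict 0, frames (6 4 7 9 3)
7 → hit
Page faults: 10.

10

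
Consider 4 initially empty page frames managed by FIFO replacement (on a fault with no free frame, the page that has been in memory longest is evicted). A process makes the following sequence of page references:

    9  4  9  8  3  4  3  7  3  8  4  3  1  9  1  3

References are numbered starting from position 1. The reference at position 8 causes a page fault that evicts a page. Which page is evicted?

pos 1: 9: miss, frames [9]
pos 2: 4: miss, frames [9, 4]
pos 3: 9: hit
pos 4: 8: miss, frames [9, 4, 8]
pos 5: 3: miss, frames [9, 4, 8, 3]
pos 6: 4: hit
pos 7: 3: hit
pos 8: 7: miss, evict 9, frames [4, 8, 3, 7]
At position 8, page 9 is evicted.

9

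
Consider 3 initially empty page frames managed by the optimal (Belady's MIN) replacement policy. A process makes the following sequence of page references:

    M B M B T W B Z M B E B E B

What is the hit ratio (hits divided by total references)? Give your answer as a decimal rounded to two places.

0.57

M → fault, frames [M]
B → fault, frames [M, B]
M → hit
B → hit
T → fault, frames [M, B, T]
W → fault, evict T, frames [M, B, W]
B → hit
Z → fault, evict W, frames [M, B, Z]
M → hit
B → hit
E → fault, evict Z, frames [M, B, E]
B → hit
E → hit
B → hit
Hits: 8 of 14 references → 8/14 = 0.5714.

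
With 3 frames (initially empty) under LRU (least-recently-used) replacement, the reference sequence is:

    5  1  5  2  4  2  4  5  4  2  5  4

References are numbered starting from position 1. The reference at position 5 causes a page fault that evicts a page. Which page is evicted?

1

pos 1: 5: fault, frames (5)
pos 2: 1: fault, frames (5 1)
pos 3: 5: hit
pos 4: 2: fault, frames (1 5 2)
pos 5: 4: fault, evict 1, frames (5 2 4)
At position 5, page 1 is evicted.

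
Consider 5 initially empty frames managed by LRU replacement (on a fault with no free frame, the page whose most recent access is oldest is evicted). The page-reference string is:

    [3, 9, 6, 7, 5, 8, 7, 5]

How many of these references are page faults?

6

3 -> miss, frames {3}
9 -> miss, frames {3,9}
6 -> miss, frames {3,9,6}
7 -> miss, frames {3,9,6,7}
5 -> miss, frames {3,9,6,7,5}
8 -> miss, evict 3, frames {9,6,7,5,8}
7 -> hit
5 -> hit
Page faults: 6.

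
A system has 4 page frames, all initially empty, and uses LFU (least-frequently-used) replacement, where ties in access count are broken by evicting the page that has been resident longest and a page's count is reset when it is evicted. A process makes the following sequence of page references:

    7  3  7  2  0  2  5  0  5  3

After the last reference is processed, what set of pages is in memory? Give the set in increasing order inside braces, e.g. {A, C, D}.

7 -> miss, frames [7]
3 -> miss, frames [7, 3]
7 -> hit
2 -> miss, frames [7, 3, 2]
0 -> miss, frames [7, 3, 2, 0]
2 -> hit
5 -> miss, evict 3, frames [7, 2, 0, 5]
0 -> hit
5 -> hit
3 -> miss, evict 7, frames [2, 0, 5, 3]

{0, 2, 3, 5}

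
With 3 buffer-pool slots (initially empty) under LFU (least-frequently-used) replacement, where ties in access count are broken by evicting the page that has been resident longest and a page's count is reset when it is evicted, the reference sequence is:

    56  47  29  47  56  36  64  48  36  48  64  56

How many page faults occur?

9

56 → fault, frames [56]
47 → fault, frames [56, 47]
29 → fault, frames [56, 47, 29]
47 → hit
56 → hit
36 → fault, evict 29, frames [56, 47, 36]
64 → fault, evict 36, frames [56, 47, 64]
48 → fault, evict 64, frames [56, 47, 48]
36 → fault, evict 48, frames [56, 47, 36]
48 → fault, evict 36, frames [56, 47, 48]
64 → fault, evict 48, frames [56, 47, 64]
56 → hit
Page faults: 9.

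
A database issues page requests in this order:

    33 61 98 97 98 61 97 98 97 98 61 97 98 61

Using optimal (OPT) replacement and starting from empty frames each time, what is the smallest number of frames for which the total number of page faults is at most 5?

3

f=1: 14 faults
f=2: 8 faults
f=3: 4 faults
f=4: 4 faults
Smallest f with faults ≤ 5 is 3.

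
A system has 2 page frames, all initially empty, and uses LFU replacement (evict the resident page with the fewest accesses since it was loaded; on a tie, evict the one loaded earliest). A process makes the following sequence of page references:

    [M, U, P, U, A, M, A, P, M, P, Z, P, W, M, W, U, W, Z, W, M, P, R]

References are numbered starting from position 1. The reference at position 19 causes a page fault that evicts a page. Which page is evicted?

Z

pos 1: M: fault, frames [M]
pos 2: U: fault, frames [M, U]
pos 3: P: fault, evict M, frames [U, P]
pos 4: U: hit
pos 5: A: fault, evict P, frames [U, A]
pos 6: M: fault, evict A, frames [U, M]
pos 7: A: fault, evict M, frames [U, A]
pos 8: P: fault, evict A, frames [U, P]
pos 9: M: fault, evict P, frames [U, M]
pos 10: P: fault, evict M, frames [U, P]
pos 11: Z: fault, evict P, frames [U, Z]
pos 12: P: fault, evict Z, frames [U, P]
pos 13: W: fault, evict P, frames [U, W]
pos 14: M: fault, evict W, frames [U, M]
pos 15: W: fault, evict M, frames [U, W]
pos 16: U: hit
pos 17: W: hit
pos 18: Z: fault, evict W, frames [U, Z]
pos 19: W: fault, evict Z, frames [U, W]
At position 19, page Z is evicted.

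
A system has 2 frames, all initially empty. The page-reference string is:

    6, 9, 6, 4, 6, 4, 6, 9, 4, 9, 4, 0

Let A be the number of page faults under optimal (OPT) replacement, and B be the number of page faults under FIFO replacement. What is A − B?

Under OPT: F F . F . . . F . . . F → 5 faults.
Under FIFO: F F . F F . . F F . . F → 7 faults.
A − B = 5 − 7 = -2.

-2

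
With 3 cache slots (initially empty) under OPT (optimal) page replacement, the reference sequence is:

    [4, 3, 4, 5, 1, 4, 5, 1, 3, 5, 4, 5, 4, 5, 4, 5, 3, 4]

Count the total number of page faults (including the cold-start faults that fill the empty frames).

5

4 → fault, frames {4}
3 → fault, frames {4,3}
4 → hit
5 → fault, frames {4,3,5}
1 → fault, evict 3, frames {4,5,1}
4 → hit
5 → hit
1 → hit
3 → fault, evict 1, frames {4,5,3}
5 → hit
4 → hit
5 → hit
4 → hit
5 → hit
4 → hit
5 → hit
3 → hit
4 → hit
Page faults: 5.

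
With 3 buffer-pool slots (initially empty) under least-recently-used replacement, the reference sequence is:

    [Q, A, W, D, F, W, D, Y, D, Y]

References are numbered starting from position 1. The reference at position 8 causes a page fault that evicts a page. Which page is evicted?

pos 1: Q -> miss, frames [Q]
pos 2: A -> miss, frames [Q, A]
pos 3: W -> miss, frames [Q, A, W]
pos 4: D -> miss, evict Q, frames [A, W, D]
pos 5: F -> miss, evict A, frames [W, D, F]
pos 6: W -> hit
pos 7: D -> hit
pos 8: Y -> miss, evict F, frames [W, D, Y]
At position 8, page F is evicted.

F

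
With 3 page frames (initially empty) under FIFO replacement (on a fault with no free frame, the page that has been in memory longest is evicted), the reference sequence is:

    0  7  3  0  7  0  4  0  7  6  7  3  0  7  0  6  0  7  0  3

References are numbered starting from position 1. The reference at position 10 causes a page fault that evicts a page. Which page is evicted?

pos 1: 0 -> miss, frames [0]
pos 2: 7 -> miss, frames [0, 7]
pos 3: 3 -> miss, frames [0, 7, 3]
pos 4: 0 -> hit
pos 5: 7 -> hit
pos 6: 0 -> hit
pos 7: 4 -> miss, evict 0, frames [7, 3, 4]
pos 8: 0 -> miss, evict 7, frames [3, 4, 0]
pos 9: 7 -> miss, evict 3, frames [4, 0, 7]
pos 10: 6 -> miss, evict 4, frames [0, 7, 6]
At position 10, page 4 is evicted.

4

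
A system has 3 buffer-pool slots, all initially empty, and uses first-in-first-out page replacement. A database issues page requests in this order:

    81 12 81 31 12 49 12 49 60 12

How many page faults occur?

81 -> miss, frames {81}
12 -> miss, frames {81,12}
81 -> hit
31 -> miss, frames {81,12,31}
12 -> hit
49 -> miss, evict 81, frames {12,31,49}
12 -> hit
49 -> hit
60 -> miss, evict 12, frames {31,49,60}
12 -> miss, evict 31, frames {49,60,12}
Page faults: 6.

6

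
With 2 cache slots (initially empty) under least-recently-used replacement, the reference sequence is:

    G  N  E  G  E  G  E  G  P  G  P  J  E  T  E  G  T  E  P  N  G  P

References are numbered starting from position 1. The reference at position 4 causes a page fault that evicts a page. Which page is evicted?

pos 1: G: fault, frames {G}
pos 2: N: fault, frames {G,N}
pos 3: E: fault, evict G, frames {N,E}
pos 4: G: fault, evict N, frames {E,G}
At position 4, page N is evicted.

N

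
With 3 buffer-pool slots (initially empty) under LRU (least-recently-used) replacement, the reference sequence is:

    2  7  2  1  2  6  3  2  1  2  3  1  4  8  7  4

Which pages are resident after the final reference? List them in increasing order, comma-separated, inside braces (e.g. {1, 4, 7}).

{4, 7, 8}

2 → miss, frames [2]
7 → miss, frames [2, 7]
2 → hit
1 → miss, frames [7, 2, 1]
2 → hit
6 → miss, evict 7, frames [1, 2, 6]
3 → miss, evict 1, frames [2, 6, 3]
2 → hit
1 → miss, evict 6, frames [3, 2, 1]
2 → hit
3 → hit
1 → hit
4 → miss, evict 2, frames [3, 1, 4]
8 → miss, evict 3, frames [1, 4, 8]
7 → miss, evict 1, frames [4, 8, 7]
4 → hit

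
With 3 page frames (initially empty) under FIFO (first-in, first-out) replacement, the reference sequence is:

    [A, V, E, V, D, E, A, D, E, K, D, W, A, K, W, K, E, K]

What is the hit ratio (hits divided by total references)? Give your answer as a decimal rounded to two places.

0.56

A → fault, frames {A}
V → fault, frames {A,V}
E → fault, frames {A,V,E}
V → hit
D → fault, evict A, frames {V,E,D}
E → hit
A → fault, evict V, frames {E,D,A}
D → hit
E → hit
K → fault, evict E, frames {D,A,K}
D → hit
W → fault, evict D, frames {A,K,W}
A → hit
K → hit
W → hit
K → hit
E → fault, evict A, frames {K,W,E}
K → hit
Hits: 10 of 18 references → 10/18 = 0.5556.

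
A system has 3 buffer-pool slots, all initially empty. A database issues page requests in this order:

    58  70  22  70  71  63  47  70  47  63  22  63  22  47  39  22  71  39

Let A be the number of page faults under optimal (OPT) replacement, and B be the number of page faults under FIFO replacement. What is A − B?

-4

Under OPT: F F F . F F F . . . F . . . F . F . → 9 faults.
Under FIFO: F F F . F F F F . . F F . F F F F . → 13 faults.
A − B = 9 − 13 = -4.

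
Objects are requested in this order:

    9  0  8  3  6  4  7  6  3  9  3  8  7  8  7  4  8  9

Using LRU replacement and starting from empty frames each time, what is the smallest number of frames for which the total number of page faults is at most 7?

f=1: 18 faults
f=2: 15 faults
f=3: 13 faults
f=4: 12 faults
f=5: 10 faults
f=6: 8 faults
f=7: 7 faults
Smallest f with faults ≤ 7 is 7.

7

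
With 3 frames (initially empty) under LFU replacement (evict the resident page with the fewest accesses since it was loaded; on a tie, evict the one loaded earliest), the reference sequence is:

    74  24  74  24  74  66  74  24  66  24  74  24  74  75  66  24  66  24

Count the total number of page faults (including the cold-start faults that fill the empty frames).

5

74: fault, frames (74)
24: fault, frames (74 24)
74: hit
24: hit
74: hit
66: fault, frames (74 24 66)
74: hit
24: hit
66: hit
24: hit
74: hit
24: hit
74: hit
75: fault, evict 66, frames (74 24 75)
66: fault, evict 75, frames (74 24 66)
24: hit
66: hit
24: hit
Page faults: 5.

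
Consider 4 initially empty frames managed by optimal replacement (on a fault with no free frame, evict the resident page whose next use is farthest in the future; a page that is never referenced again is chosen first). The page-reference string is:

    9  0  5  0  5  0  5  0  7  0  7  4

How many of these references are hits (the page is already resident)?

9: fault, frames {9}
0: fault, frames {9,0}
5: fault, frames {9,0,5}
0: hit
5: hit
0: hit
5: hit
0: hit
7: fault, frames {9,0,5,7}
0: hit
7: hit
4: fault, evict 7, frames {9,0,5,4}
Hits: 7.

7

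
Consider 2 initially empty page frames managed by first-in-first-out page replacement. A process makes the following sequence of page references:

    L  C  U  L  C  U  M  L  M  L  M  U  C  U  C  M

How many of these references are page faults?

L: miss, frames {L}
C: miss, frames {L,C}
U: miss, evict L, frames {C,U}
L: miss, evict C, frames {U,L}
C: miss, evict U, frames {L,C}
U: miss, evict L, frames {C,U}
M: miss, evict C, frames {U,M}
L: miss, evict U, frames {M,L}
M: hit
L: hit
M: hit
U: miss, evict M, frames {L,U}
C: miss, evict L, frames {U,C}
U: hit
C: hit
M: miss, evict U, frames {C,M}
Page faults: 11.

11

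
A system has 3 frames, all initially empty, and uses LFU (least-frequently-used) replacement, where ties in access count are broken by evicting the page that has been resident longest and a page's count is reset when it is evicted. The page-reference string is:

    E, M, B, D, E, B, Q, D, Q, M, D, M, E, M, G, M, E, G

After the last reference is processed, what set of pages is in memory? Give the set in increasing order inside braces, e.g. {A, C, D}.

{B, G, Q}

E: fault, frames {E}
M: fault, frames {E,M}
B: fault, frames {E,M,B}
D: fault, evict E, frames {M,B,D}
E: fault, evict M, frames {B,D,E}
B: hit
Q: fault, evict D, frames {B,E,Q}
D: fault, evict E, frames {B,Q,D}
Q: hit
M: fault, evict D, frames {B,Q,M}
D: fault, evict M, frames {B,Q,D}
M: fault, evict D, frames {B,Q,M}
E: fault, evict M, frames {B,Q,E}
M: fault, evict E, frames {B,Q,M}
G: fault, evict M, frames {B,Q,G}
M: fault, evict G, frames {B,Q,M}
E: fault, evict M, frames {B,Q,E}
G: fault, evict E, frames {B,Q,G}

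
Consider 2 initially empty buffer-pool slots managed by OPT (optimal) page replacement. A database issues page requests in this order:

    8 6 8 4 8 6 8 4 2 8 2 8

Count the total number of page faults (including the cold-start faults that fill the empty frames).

8 → fault, frames {8}
6 → fault, frames {8,6}
8 → hit
4 → fault, evict 6, frames {8,4}
8 → hit
6 → fault, evict 4, frames {8,6}
8 → hit
4 → fault, evict 6, frames {8,4}
2 → fault, evict 4, frames {8,2}
8 → hit
2 → hit
8 → hit
Page faults: 6.

6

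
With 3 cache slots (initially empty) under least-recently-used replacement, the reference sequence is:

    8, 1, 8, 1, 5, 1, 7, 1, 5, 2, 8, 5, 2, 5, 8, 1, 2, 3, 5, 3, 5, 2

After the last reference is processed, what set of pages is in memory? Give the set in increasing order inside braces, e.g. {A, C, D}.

{2, 3, 5}

8: miss, frames {8}
1: miss, frames {8,1}
8: hit
1: hit
5: miss, frames {8,1,5}
1: hit
7: miss, evict 8, frames {5,1,7}
1: hit
5: hit
2: miss, evict 7, frames {1,5,2}
8: miss, evict 1, frames {5,2,8}
5: hit
2: hit
5: hit
8: hit
1: miss, evict 2, frames {5,8,1}
2: miss, evict 5, frames {8,1,2}
3: miss, evict 8, frames {1,2,3}
5: miss, evict 1, frames {2,3,5}
3: hit
5: hit
2: hit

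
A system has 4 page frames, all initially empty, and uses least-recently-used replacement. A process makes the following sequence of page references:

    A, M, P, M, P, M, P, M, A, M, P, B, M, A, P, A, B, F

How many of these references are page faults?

5

A -> fault, frames {A}
M -> fault, frames {A,M}
P -> fault, frames {A,M,P}
M -> hit
P -> hit
M -> hit
P -> hit
M -> hit
A -> hit
M -> hit
P -> hit
B -> fault, frames {A,M,P,B}
M -> hit
A -> hit
P -> hit
A -> hit
B -> hit
F -> fault, evict M, frames {P,A,B,F}
Page faults: 5.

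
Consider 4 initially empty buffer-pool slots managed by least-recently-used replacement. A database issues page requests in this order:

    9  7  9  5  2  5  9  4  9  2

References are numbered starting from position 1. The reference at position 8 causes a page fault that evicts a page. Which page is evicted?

7

pos 1: 9 → fault, frames [9]
pos 2: 7 → fault, frames [9, 7]
pos 3: 9 → hit
pos 4: 5 → fault, frames [7, 9, 5]
pos 5: 2 → fault, frames [7, 9, 5, 2]
pos 6: 5 → hit
pos 7: 9 → hit
pos 8: 4 → fault, evict 7, frames [2, 5, 9, 4]
At position 8, page 7 is evicted.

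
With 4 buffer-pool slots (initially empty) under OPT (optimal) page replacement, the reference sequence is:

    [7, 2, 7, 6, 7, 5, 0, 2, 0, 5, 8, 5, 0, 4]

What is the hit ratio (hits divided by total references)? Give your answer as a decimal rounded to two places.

7 -> miss, frames (7)
2 -> miss, frames (7 2)
7 -> hit
6 -> miss, frames (7 2 6)
7 -> hit
5 -> miss, frames (7 2 6 5)
0 -> miss, evict 6, frames (7 2 5 0)
2 -> hit
0 -> hit
5 -> hit
8 -> miss, evict 2, frames (7 5 0 8)
5 -> hit
0 -> hit
4 -> miss, evict 8, frames (7 5 0 4)
Hits: 7 of 14 references → 7/14 = 0.5000.

0.50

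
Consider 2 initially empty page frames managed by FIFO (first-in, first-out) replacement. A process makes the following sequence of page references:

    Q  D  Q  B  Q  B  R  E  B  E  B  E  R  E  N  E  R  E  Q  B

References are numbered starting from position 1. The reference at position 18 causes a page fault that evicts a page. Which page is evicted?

pos 1: Q -> miss, frames {Q}
pos 2: D -> miss, frames {Q,D}
pos 3: Q -> hit
pos 4: B -> miss, evict Q, frames {D,B}
pos 5: Q -> miss, evict D, frames {B,Q}
pos 6: B -> hit
pos 7: R -> miss, evict B, frames {Q,R}
pos 8: E -> miss, evict Q, frames {R,E}
pos 9: B -> miss, evict R, frames {E,B}
pos 10: E -> hit
pos 11: B -> hit
pos 12: E -> hit
pos 13: R -> miss, evict E, frames {B,R}
pos 14: E -> miss, evict B, frames {R,E}
pos 15: N -> miss, evict R, frames {E,N}
pos 16: E -> hit
pos 17: R -> miss, evict E, frames {N,R}
pos 18: E -> miss, evict N, frames {R,E}
At position 18, page N is evicted.

N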